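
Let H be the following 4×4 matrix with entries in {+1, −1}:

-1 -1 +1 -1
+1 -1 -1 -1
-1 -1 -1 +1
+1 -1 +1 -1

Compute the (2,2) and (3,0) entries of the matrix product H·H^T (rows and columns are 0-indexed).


Row 0 of H: [-1, -1, 1, -1].
Row 2 of H: [-1, -1, -1, 1].
Row 3 of H: [1, -1, 1, -1].
(H·H^T)[2][2] = Σ_j H[2][j]·H[2][j] = (-1)² + (-1)² + (-1)² + (1)² = 1 + 1 + 1 + 1 = 4.
(H·H^T)[3][0] = Σ_j H[3][j]·H[0][j] = (1)·(-1) + (-1)·(-1) + (1)·(1) + (-1)·(-1) = -1 + 1 + 1 + 1 = 2.
Rows 3 and 0 are not orthogonal (dot product = 2 ≠ 0), so H is not a Hadamard matrix.

(2,2) entry = 4; (3,0) entry = 2.


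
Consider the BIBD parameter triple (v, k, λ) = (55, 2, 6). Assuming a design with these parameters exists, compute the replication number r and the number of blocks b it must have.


Any 2-(v, k, λ) BIBD satisfies two necessary conditions:
  (i)  Each point sits in r blocks, and counting incidences through any fixed point gives r(k − 1) = λ(v − 1), so r = λ(v − 1)/(k − 1).
  (ii) Total incidences bk = vr, so b = vr/k.
Step 1: r = λ(v − 1)/(k − 1) = 6·(55 − 1)/(2 − 1) = 6·54/1 = 324/1 = 324.
Step 2: b = vr/k = 55·324/2 = 17820/2 = 8910.
Check integrality: r = 324 ∈ Z ✓, b = 8910 ∈ Z ✓.
(These identities are necessary conditions: they determine r and b for any design with these parameters, but do not by themselves prove that one exists.)

r = 324, b = 8910.


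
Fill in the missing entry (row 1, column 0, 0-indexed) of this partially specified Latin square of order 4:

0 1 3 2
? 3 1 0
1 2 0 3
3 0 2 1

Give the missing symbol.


Row 1 contains symbols [0, 1, 3] — missing [2].
Column 0 contains symbols [0, 1, 3] — missing [2].
The missing symbol must appear in both missing sets; intersection = [2].
Therefore the hidden value is 2.

Missing value = 2.


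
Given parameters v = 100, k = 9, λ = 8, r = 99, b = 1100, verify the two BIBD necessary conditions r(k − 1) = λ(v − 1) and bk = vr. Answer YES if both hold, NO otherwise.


Condition (i): r(k − 1) = 99·8 = 792; λ(v − 1) = 8·99 = 792. Match? YES.
Condition (ii): bk = 1100·9 = 9900; vr = 100·99 = 9900. Match? YES.
Both conditions hold? YES.

YES


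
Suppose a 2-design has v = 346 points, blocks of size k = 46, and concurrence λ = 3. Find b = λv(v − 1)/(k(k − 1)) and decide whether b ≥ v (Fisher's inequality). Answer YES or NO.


b = λv(v − 1)/(k(k − 1)) = 3·346·345/(46·45) = 358110/2070 = 173.
Compare with v = 346: b < v, so Fisher's inequality fails.

NO


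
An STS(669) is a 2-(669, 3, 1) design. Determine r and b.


An STS(v) is a 2-(v, 3, 1) BIBD: block size k = 3, λ = 1.
Replication: r(k − 1) = λ(v − 1) ⇒ r·2 = 669 − 1 = 668 ⇒ r = 334.
Block count: b = v(v − 1)/6 = 669·668/6 = 446892/6 = 74482.

r = 334, b = 74482.


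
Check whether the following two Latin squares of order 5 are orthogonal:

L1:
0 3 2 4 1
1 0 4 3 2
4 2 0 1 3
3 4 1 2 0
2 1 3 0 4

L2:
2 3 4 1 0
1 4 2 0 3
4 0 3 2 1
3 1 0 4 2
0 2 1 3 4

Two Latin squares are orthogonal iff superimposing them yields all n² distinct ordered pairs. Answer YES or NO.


Form the n² = 25 superimposed pairs (L1[i][j], L2[i][j]), row by row (rows and columns indexed from 0):
row 0: (0,2) (3,3) (2,4) (4,1) (1,0)
row 1: (1,1) (0,4) (4,2) (3,0) (2,3)
row 2: (4,4) (2,0) (0,3) (1,2) (3,1)
row 3: (3,3) (4,1) (1,0) (2,4) (0,2)
row 4: (2,0) (1,2) (3,1) (0,3) (4,4)
Orthogonality requires all 25 pairs distinct.
But the pair (3,3) repeats: cell (0,1) has L1 = 3, L2 = 3, and cell (3,0) has L1 = 3, L2 = 3.
A repeated pair means some other pair never occurs (only 15 distinct pairs out of 25), so the squares are not orthogonal.
Conclusion: NO.

NO


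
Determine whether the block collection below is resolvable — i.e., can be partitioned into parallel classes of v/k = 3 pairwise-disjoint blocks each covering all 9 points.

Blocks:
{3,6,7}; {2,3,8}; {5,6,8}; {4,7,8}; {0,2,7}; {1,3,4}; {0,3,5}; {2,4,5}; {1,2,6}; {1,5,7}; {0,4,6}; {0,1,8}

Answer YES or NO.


v = 9, block size k = 3, number of blocks = 12.
For resolvability, blocks must partition into parallel classes of size v/k = 3.
Total blocks must therefore be a multiple of 3: 12 = 3·4 + 0 ⇒ divisible ✓.
Greedy packing gives 4 candidate class(es). Each should be a full parallel class (size 3, covers all 9 points).
  Class 1 (3 blocks): {3,6,7}; {2,4,5}; {0,1,8}. Points covered: [0, 1, 2, 3, 4, 5, 6, 7, 8].
  Class 2 (3 blocks): {2,3,8}; {1,5,7}; {0,4,6}. Points covered: [0, 1, 2, 3, 4, 5, 6, 7, 8].
  Class 3 (3 blocks): {5,6,8}; {0,2,7}; {1,3,4}. Points covered: [0, 1, 2, 3, 4, 5, 6, 7, 8].
  Class 4 (3 blocks): {4,7,8}; {0,3,5}; {1,2,6}. Points covered: [0, 1, 2, 3, 4, 5, 6, 7, 8].
All classes full (size 3)? YES. All classes cover every point? YES.
Resolvable? YES.

YES


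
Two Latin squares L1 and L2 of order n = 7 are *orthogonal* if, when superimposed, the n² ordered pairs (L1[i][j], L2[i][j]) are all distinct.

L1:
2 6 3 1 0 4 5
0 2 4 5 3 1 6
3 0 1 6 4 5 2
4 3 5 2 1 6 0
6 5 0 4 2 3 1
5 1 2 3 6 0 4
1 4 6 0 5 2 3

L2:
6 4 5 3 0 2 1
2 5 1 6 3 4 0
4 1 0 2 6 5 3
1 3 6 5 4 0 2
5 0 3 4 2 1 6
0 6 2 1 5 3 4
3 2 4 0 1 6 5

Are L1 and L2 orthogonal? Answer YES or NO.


Form the n² = 49 superimposed pairs (L1[i][j], L2[i][j]), row by row (rows and columns indexed from 0):
row 0: (2,6) (6,4) (3,5) (1,3) (0,0) (4,2) (5,1)
row 1: (0,2) (2,5) (4,1) (5,6) (3,3) (1,4) (6,0)
row 2: (3,4) (0,1) (1,0) (6,2) (4,6) (5,5) (2,3)
row 3: (4,1) (3,3) (5,6) (2,5) (1,4) (6,0) (0,2)
row 4: (6,5) (5,0) (0,3) (4,4) (2,2) (3,1) (1,6)
row 5: (5,0) (1,6) (2,2) (3,1) (6,5) (0,3) (4,4)
row 6: (1,3) (4,2) (6,4) (0,0) (5,1) (2,6) (3,5)
Orthogonality requires all 49 pairs distinct.
But the pair (4,1) repeats: cell (1,2) has L1 = 4, L2 = 1, and cell (3,0) has L1 = 4, L2 = 1.
A repeated pair means some other pair never occurs (only 28 distinct pairs out of 49), so the squares are not orthogonal.
Conclusion: NO.

NO


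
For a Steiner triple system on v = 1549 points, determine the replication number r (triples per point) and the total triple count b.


An STS(v) is a 2-(v, 3, 1) BIBD: block size k = 3, λ = 1.
Replication: r(k − 1) = λ(v − 1) ⇒ r·2 = 1549 − 1 = 1548 ⇒ r = 774.
Block count: bk = vr ⇒ b·3 = 1549·774 = 1198926 ⇒ b = 399642.
(Check via b = v(v − 1)/6 = 1549·1548/6 = 2397852/6 = 399642.)

r = 774, b = 399642.


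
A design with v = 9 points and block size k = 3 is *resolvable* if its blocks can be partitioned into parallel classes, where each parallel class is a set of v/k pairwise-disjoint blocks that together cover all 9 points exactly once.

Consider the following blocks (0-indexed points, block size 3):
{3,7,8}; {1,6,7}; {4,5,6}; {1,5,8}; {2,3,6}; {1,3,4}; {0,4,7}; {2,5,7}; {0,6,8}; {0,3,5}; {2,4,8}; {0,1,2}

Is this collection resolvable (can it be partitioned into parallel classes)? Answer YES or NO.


v = 9, block size k = 3, number of blocks = 12.
For resolvability, blocks must partition into parallel classes of size v/k = 3.
Total blocks must therefore be a multiple of 3: 12 = 3·4 + 0 ⇒ divisible ✓.
Greedy packing gives 4 candidate class(es). Each should be a full parallel class (size 3, covers all 9 points).
  Class 1 (3 blocks): {3,7,8}; {4,5,6}; {0,1,2}. Points covered: [0, 1, 2, 3, 4, 5, 6, 7, 8].
  Class 2 (3 blocks): {1,6,7}; {0,3,5}; {2,4,8}. Points covered: [0, 1, 2, 3, 4, 5, 6, 7, 8].
  Class 3 (3 blocks): {1,5,8}; {2,3,6}; {0,4,7}. Points covered: [0, 1, 2, 3, 4, 5, 6, 7, 8].
  Class 4 (3 blocks): {1,3,4}; {2,5,7}; {0,6,8}. Points covered: [0, 1, 2, 3, 4, 5, 6, 7, 8].
All classes full (size 3)? YES. All classes cover every point? YES.
Resolvable? YES.

YES


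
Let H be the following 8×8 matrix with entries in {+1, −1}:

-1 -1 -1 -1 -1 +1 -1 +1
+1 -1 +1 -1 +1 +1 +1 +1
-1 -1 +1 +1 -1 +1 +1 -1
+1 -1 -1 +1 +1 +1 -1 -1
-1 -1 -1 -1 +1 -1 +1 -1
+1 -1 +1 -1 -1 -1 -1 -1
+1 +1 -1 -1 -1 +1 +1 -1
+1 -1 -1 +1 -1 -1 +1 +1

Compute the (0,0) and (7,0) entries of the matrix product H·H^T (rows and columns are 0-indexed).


Row 0 of H: [-1, -1, -1, -1, -1, 1, -1, 1].
Row 7 of H: [1, -1, -1, 1, -1, -1, 1, 1].
(H·H^T)[0][0] = Σ_j H[0][j]·H[0][j] = (-1)² + (-1)² + (-1)² + (-1)² + (-1)² + (1)² + (-1)² + (1)² = 1 + 1 + 1 + 1 + 1 + 1 + 1 + 1 = 8.
(H·H^T)[7][0] = Σ_j H[7][j]·H[0][j] = (1)·(-1) + (-1)·(-1) + (-1)·(-1) + (1)·(-1) + (-1)·(-1) + (-1)·(1) + (1)·(-1) + (1)·(1) = -1 + 1 + 1 + -1 + 1 + -1 + -1 + 1 = 0.
So rows 7 and 0 are orthogonal; the diagonal entry equals n = 8.

(0,0) entry = 8; (7,0) entry = 0.


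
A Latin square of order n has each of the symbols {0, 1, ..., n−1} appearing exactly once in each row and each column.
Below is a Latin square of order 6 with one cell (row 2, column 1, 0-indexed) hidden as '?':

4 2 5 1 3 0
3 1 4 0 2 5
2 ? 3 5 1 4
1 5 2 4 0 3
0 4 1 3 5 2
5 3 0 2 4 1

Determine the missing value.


Row 2 contains symbols [1, 2, 3, 4, 5] — missing [0].
Column 1 contains symbols [1, 2, 3, 4, 5] — missing [0].
The missing symbol must appear in both missing sets; intersection = [0].
Therefore the hidden value is 0.

Missing value = 0.


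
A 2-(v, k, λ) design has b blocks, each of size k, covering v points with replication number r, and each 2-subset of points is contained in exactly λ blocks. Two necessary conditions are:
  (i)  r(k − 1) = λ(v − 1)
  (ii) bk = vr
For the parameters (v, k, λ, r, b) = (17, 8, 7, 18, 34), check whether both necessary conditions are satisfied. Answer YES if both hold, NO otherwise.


Condition (i): r(k − 1) = 18·7 = 126; λ(v − 1) = 7·16 = 112. Match? NO.
Condition (ii): bk = 34·8 = 272; vr = 17·18 = 306. Match? NO.
Both conditions hold? NO.

NO


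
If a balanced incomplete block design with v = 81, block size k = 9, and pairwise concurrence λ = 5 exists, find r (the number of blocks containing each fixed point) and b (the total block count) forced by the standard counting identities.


Any 2-(v, k, λ) BIBD satisfies two necessary conditions:
  (i)  Each point sits in r blocks, and counting incidences through any fixed point gives r(k − 1) = λ(v − 1), so r = λ(v − 1)/(k − 1).
  (ii) Total incidences bk = vr, so b = vr/k.
Step 1: r = λ(v − 1)/(k − 1) = 5·(81 − 1)/(9 − 1) = 5·80/8 = 400/8 = 50.
Step 2: b = vr/k = 81·50/9 = 4050/9 = 450.
Check integrality: r = 50 ∈ Z ✓, b = 450 ∈ Z ✓.
(These identities are necessary conditions: they determine r and b for any design with these parameters, but do not by themselves prove that one exists.)

r = 50, b = 450.


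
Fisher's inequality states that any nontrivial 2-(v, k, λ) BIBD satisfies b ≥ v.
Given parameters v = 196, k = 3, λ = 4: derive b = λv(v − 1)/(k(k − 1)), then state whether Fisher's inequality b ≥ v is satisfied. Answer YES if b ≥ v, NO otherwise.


b = λv(v − 1)/(k(k − 1)) = 4·196·195/(3·2) = 152880/6 = 25480.
Compare with v = 196: b ≥ v, so Fisher's inequality holds.

YES


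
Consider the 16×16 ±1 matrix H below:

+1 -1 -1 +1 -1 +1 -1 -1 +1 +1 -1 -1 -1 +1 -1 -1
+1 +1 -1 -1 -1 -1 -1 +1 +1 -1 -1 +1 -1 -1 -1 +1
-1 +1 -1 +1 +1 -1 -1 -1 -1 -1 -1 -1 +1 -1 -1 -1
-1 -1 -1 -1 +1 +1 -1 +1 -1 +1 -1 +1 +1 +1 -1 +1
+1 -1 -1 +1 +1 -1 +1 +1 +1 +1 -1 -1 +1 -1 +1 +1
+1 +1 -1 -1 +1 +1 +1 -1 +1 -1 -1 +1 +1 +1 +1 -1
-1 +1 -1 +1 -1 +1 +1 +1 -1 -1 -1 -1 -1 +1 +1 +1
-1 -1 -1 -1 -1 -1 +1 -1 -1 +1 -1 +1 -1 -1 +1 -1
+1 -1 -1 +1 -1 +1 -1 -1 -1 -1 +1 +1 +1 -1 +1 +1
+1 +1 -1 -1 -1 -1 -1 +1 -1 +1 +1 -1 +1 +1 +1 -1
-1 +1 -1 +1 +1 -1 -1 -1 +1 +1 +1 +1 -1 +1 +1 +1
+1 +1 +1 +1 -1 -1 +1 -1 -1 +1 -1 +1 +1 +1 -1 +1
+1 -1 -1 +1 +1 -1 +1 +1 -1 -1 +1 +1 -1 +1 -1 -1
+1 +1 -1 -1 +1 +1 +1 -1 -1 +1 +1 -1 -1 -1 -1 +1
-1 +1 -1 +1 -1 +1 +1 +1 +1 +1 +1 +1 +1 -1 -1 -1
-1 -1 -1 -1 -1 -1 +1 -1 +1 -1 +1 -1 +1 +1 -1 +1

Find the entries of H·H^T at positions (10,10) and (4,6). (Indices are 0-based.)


Row 4 of H: [1, -1, -1, 1, 1, -1, 1, 1, 1, 1, -1, -1, 1, -1, 1, 1].
Row 6 of H: [-1, 1, -1, 1, -1, 1, 1, 1, -1, -1, -1, -1, -1, 1, 1, 1].
Row 10 of H: [-1, 1, -1, 1, 1, -1, -1, -1, 1, 1, 1, 1, -1, 1, 1, 1].
(H·H^T)[10][10] = Σ_j H[10][j]·H[10][j] = (-1)² + (1)² + (-1)² + (1)² + (1)² + (-1)² + (-1)² + (-1)² + (1)² + (1)² + (1)² + (1)² + (-1)² + (1)² + (1)² + (1)² = 1 + 1 + 1 + 1 + 1 + 1 + 1 + 1 + 1 + 1 + 1 + 1 + 1 + 1 + 1 + 1 = 16.
(H·H^T)[4][6] = Σ_j H[4][j]·H[6][j] = (1)·(-1) + (-1)·(1) + (-1)·(-1) + (1)·(1) + (1)·(-1) + (-1)·(1) + (1)·(1) + (1)·(1) + (1)·(-1) + (1)·(-1) + (-1)·(-1) + (-1)·(-1) + (1)·(-1) + (-1)·(1) + (1)·(1) + (1)·(1) = -1 + -1 + 1 + 1 + -1 + -1 + 1 + 1 + -1 + -1 + 1 + 1 + -1 + -1 + 1 + 1 = 0.
So rows 4 and 6 are orthogonal; the diagonal entry equals n = 16.

(10,10) entry = 16; (4,6) entry = 0.


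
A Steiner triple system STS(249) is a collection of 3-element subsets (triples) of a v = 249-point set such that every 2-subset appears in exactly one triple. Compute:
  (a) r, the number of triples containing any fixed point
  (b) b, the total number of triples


An STS(v) is a 2-(v, 3, 1) BIBD: block size k = 3, λ = 1.
Replication: r(k − 1) = λ(v − 1) ⇒ r·2 = 249 − 1 = 248 ⇒ r = 124.
Block count: bk = vr ⇒ b·3 = 249·124 = 30876 ⇒ b = 10292.
(Check via b = v(v − 1)/6 = 249·248/6 = 61752/6 = 10292.)

r = 124, b = 10292.


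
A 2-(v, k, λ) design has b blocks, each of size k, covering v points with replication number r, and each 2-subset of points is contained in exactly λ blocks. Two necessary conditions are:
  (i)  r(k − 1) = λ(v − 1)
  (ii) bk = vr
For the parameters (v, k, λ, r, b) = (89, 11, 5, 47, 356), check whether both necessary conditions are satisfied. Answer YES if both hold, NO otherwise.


Condition (i): r(k − 1) = 47·10 = 470; λ(v − 1) = 5·88 = 440. Match? NO.
Condition (ii): bk = 356·11 = 3916; vr = 89·47 = 4183. Match? NO.
Both conditions hold? NO.

NO


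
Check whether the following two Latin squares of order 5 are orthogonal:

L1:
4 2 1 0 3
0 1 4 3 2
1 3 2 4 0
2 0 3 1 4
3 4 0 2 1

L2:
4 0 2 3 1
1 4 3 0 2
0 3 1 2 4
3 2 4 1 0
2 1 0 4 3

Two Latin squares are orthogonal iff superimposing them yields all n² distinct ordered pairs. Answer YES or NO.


Form the n² = 25 superimposed pairs (L1[i][j], L2[i][j]), row by row (rows and columns indexed from 0):
row 0: (4,4) (2,0) (1,2) (0,3) (3,1)
row 1: (0,1) (1,4) (4,3) (3,0) (2,2)
row 2: (1,0) (3,3) (2,1) (4,2) (0,4)
row 3: (2,3) (0,2) (3,4) (1,1) (4,0)
row 4: (3,2) (4,1) (0,0) (2,4) (1,3)
Orthogonality requires all 25 pairs distinct.
Check by first coordinate: for each symbol s of L1, list the L2 entries in the n cells where L1 = s; they must all differ.
  L1 = 0: L2 entries (in reading order) 3, 1, 4, 2, 0 — all 5 distinct ✓
  L1 = 1: L2 entries (in reading order) 2, 4, 0, 1, 3 — all 5 distinct ✓
  L1 = 2: L2 entries (in reading order) 0, 2, 1, 3, 4 — all 5 distinct ✓
  L1 = 3: L2 entries (in reading order) 1, 0, 3, 4, 2 — all 5 distinct ✓
  L1 = 4: L2 entries (in reading order) 4, 3, 2, 0, 1 — all 5 distinct ✓
Every symbol of L1 meets every symbol of L2 exactly once, so all 25 pairs are distinct (25 of 25).
Conclusion: YES.

YES


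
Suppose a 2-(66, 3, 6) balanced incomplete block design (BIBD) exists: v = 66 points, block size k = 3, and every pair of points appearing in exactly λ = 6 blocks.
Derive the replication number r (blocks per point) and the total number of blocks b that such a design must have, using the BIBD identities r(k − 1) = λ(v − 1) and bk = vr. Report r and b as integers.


Any 2-(v, k, λ) BIBD satisfies two necessary conditions:
  (i)  Each point sits in r blocks, and counting incidences through any fixed point gives r(k − 1) = λ(v − 1), so r = λ(v − 1)/(k − 1).
  (ii) Total incidences bk = vr, so b = vr/k.
Step 1: r = λ(v − 1)/(k − 1) = 6·(66 − 1)/(3 − 1) = 6·65/2 = 390/2 = 195.
Step 2: b = vr/k = 66·195/3 = 12870/3 = 4290.
Check integrality: r = 195 ∈ Z ✓, b = 4290 ∈ Z ✓.
(These identities are necessary conditions: they determine r and b for any design with these parameters, but do not by themselves prove that one exists.)

r = 195, b = 4290.


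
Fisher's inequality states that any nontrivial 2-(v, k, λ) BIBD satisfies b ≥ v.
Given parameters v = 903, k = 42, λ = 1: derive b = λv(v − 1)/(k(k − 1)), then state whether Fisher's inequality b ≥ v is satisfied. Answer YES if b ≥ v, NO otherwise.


b = λv(v − 1)/(k(k − 1)) = 1·903·902/(42·41) = 814506/1722 = 473.
Compare with v = 903: b < v, so Fisher's inequality fails.

NO


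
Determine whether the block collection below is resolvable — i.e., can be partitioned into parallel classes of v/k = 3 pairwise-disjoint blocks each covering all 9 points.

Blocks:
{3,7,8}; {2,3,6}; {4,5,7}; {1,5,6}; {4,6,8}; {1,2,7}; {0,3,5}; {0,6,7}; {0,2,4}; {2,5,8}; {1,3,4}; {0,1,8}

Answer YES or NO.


v = 9, block size k = 3, number of blocks = 12.
For resolvability, blocks must partition into parallel classes of size v/k = 3.
Total blocks must therefore be a multiple of 3: 12 = 3·4 + 0 ⇒ divisible ✓.
Greedy packing gives 4 candidate class(es). Each should be a full parallel class (size 3, covers all 9 points).
  Class 1 (3 blocks): {3,7,8}; {1,5,6}; {0,2,4}. Points covered: [0, 1, 2, 3, 4, 5, 6, 7, 8].
  Class 2 (3 blocks): {2,3,6}; {4,5,7}; {0,1,8}. Points covered: [0, 1, 2, 3, 4, 5, 6, 7, 8].
  Class 3 (3 blocks): {4,6,8}; {1,2,7}; {0,3,5}. Points covered: [0, 1, 2, 3, 4, 5, 6, 7, 8].
  Class 4 (3 blocks): {0,6,7}; {2,5,8}; {1,3,4}. Points covered: [0, 1, 2, 3, 4, 5, 6, 7, 8].
All classes full (size 3)? YES. All classes cover every point? YES.
Resolvable? YES.

YES


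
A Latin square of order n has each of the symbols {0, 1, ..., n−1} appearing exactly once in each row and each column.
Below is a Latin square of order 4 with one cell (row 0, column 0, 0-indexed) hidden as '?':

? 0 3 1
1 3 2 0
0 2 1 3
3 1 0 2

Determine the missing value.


Row 0 contains symbols [0, 1, 3] — missing [2].
Column 0 contains symbols [0, 1, 3] — missing [2].
The missing symbol must appear in both missing sets; intersection = [2].
Therefore the hidden value is 2.

Missing value = 2.


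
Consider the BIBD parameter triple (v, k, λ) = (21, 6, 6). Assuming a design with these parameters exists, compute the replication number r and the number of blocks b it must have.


Any 2-(v, k, λ) BIBD satisfies two necessary conditions:
  (i)  Each point sits in r blocks, and counting incidences through any fixed point gives r(k − 1) = λ(v − 1), so r = λ(v − 1)/(k − 1).
  (ii) Total incidences bk = vr, so b = vr/k.
Step 1: r = λ(v − 1)/(k − 1) = 6·(21 − 1)/(6 − 1) = 6·20/5 = 120/5 = 24.
Step 2: b = vr/k = 21·24/6 = 504/6 = 84.
Check integrality: r = 24 ∈ Z ✓, b = 84 ∈ Z ✓.
(These identities are necessary conditions: they determine r and b for any design with these parameters, but do not by themselves prove that one exists.)

r = 24, b = 84.


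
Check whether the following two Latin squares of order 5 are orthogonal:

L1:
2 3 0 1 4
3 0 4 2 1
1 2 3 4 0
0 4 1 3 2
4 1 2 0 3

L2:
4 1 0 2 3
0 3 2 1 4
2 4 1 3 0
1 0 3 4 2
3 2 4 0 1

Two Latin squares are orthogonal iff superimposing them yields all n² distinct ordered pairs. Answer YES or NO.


Form the n² = 25 superimposed pairs (L1[i][j], L2[i][j]), row by row (rows and columns indexed from 0):
row 0: (2,4) (3,1) (0,0) (1,2) (4,3)
row 1: (3,0) (0,3) (4,2) (2,1) (1,4)
row 2: (1,2) (2,4) (3,1) (4,3) (0,0)
row 3: (0,1) (4,0) (1,3) (3,4) (2,2)
row 4: (4,3) (1,2) (2,4) (0,0) (3,1)
Orthogonality requires all 25 pairs distinct.
But the pair (1,2) repeats: cell (0,3) has L1 = 1, L2 = 2, and cell (2,0) has L1 = 1, L2 = 2.
A repeated pair means some other pair never occurs (only 15 distinct pairs out of 25), so the squares are not orthogonal.
Conclusion: NO.

NO


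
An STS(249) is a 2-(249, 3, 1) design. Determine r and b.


An STS(v) is a 2-(v, 3, 1) BIBD: block size k = 3, λ = 1.
Replication: r(k − 1) = λ(v − 1) ⇒ r·2 = 249 − 1 = 248 ⇒ r = 124.
Block count: b = v(v − 1)/6 = 249·248/6 = 61752/6 = 10292.

r = 124, b = 10292.


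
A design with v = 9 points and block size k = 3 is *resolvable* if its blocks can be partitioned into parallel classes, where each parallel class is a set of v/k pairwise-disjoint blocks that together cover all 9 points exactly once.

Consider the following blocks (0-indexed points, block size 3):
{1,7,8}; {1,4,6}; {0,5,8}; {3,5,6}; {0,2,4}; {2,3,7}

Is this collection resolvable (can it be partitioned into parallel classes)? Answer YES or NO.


v = 9, block size k = 3, number of blocks = 6.
For resolvability, blocks must partition into parallel classes of size v/k = 3.
Total blocks must therefore be a multiple of 3: 6 = 3·2 + 0 ⇒ divisible ✓.
Greedy packing gives 2 candidate class(es). Each should be a full parallel class (size 3, covers all 9 points).
  Class 1 (3 blocks): {1,7,8}; {3,5,6}; {0,2,4}. Points covered: [0, 1, 2, 3, 4, 5, 6, 7, 8].
  Class 2 (3 blocks): {1,4,6}; {0,5,8}; {2,3,7}. Points covered: [0, 1, 2, 3, 4, 5, 6, 7, 8].
All classes full (size 3)? YES. All classes cover every point? YES.
Resolvable? YES.

YES


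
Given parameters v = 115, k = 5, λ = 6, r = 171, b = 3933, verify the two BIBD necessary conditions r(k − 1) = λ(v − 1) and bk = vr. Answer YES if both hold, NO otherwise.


Condition (i): r(k − 1) = 171·4 = 684; λ(v − 1) = 6·114 = 684. Match? YES.
Condition (ii): bk = 3933·5 = 19665; vr = 115·171 = 19665. Match? YES.
Both conditions hold? YES.

YES


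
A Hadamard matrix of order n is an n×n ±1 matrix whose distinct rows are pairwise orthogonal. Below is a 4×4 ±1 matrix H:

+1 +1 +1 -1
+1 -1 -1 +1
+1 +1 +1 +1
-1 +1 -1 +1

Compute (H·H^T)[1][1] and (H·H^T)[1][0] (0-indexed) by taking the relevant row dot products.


Row 0 of H: [1, 1, 1, -1].
Row 1 of H: [1, -1, -1, 1].
(H·H^T)[1][1] = Σ_j H[1][j]·H[1][j] = (1)² + (-1)² + (-1)² + (1)² = 1 + 1 + 1 + 1 = 4.
(H·H^T)[1][0] = Σ_j H[1][j]·H[0][j] = (1)·(1) + (-1)·(1) + (-1)·(1) + (1)·(-1) = 1 + -1 + -1 + -1 = -2.
Rows 1 and 0 are not orthogonal (dot product = -2 ≠ 0), so H is not a Hadamard matrix.

(1,1) entry = 4; (1,0) entry = -2.


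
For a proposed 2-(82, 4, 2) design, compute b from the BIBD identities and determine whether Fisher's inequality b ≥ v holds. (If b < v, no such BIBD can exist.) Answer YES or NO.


r = λ(v − 1)/(k − 1) = 2·81/3 = 54.
b = vr/k = 82·54/4 = 1107.
Fisher's inequality: b ≥ v ⇔ 1107 ≥ 82? YES.

YES


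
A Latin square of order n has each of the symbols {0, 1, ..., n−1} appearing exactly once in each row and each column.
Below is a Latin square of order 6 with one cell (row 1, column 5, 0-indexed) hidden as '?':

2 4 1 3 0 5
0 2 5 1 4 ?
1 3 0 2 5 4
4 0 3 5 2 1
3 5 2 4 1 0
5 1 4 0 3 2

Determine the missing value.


Row 1 contains symbols [0, 1, 2, 4, 5] — missing [3].
Column 5 contains symbols [0, 1, 2, 4, 5] — missing [3].
The missing symbol must appear in both missing sets; intersection = [3].
Therefore the hidden value is 3.

Missing value = 3.


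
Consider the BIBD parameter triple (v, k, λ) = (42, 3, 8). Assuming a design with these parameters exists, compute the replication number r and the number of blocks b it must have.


Any 2-(v, k, λ) BIBD satisfies two necessary conditions:
  (i)  Each point sits in r blocks, and counting incidences through any fixed point gives r(k − 1) = λ(v − 1), so r = λ(v − 1)/(k − 1).
  (ii) Total incidences bk = vr, so b = vr/k.
Step 1: r = λ(v − 1)/(k − 1) = 8·(42 − 1)/(3 − 1) = 8·41/2 = 328/2 = 164.
Step 2: b = vr/k = 42·164/3 = 6888/3 = 2296.
Check integrality: r = 164 ∈ Z ✓, b = 2296 ∈ Z ✓.
(These identities are necessary conditions: they determine r and b for any design with these parameters, but do not by themselves prove that one exists.)

r = 164, b = 2296.


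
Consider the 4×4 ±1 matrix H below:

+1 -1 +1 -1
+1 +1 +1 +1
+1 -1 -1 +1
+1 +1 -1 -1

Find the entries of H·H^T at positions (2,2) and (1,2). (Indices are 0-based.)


Row 1 of H: [1, 1, 1, 1].
Row 2 of H: [1, -1, -1, 1].
(H·H^T)[2][2] = Σ_j H[2][j]·H[2][j] = (1)² + (-1)² + (-1)² + (1)² = 1 + 1 + 1 + 1 = 4.
(H·H^T)[1][2] = Σ_j H[1][j]·H[2][j] = (1)·(1) + (1)·(-1) + (1)·(-1) + (1)·(1) = 1 + -1 + -1 + 1 = 0.
So rows 1 and 2 are orthogonal; the diagonal entry equals n = 4.

(2,2) entry = 4; (1,2) entry = 0.


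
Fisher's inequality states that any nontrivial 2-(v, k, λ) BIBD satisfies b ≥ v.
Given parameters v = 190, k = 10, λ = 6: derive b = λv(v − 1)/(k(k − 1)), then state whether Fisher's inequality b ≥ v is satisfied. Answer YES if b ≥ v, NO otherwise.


r = λ(v − 1)/(k − 1) = 6·189/9 = 126.
b = vr/k = 190·126/10 = 2394.
Fisher's inequality: b ≥ v ⇔ 2394 ≥ 190? YES.

YES


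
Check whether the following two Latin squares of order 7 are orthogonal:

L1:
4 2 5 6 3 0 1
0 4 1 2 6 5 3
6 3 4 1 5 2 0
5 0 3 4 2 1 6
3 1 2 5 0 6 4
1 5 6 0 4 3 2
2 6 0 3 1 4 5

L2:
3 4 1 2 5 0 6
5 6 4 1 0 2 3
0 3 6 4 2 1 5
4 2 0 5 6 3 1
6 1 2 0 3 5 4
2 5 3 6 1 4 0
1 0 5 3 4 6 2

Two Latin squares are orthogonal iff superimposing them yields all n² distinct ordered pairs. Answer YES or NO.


Form the n² = 49 superimposed pairs (L1[i][j], L2[i][j]), row by row (rows and columns indexed from 0):
row 0: (4,3) (2,4) (5,1) (6,2) (3,5) (0,0) (1,6)
row 1: (0,5) (4,6) (1,4) (2,1) (6,0) (5,2) (3,3)
row 2: (6,0) (3,3) (4,6) (1,4) (5,2) (2,1) (0,5)
row 3: (5,4) (0,2) (3,0) (4,5) (2,6) (1,3) (6,1)
row 4: (3,6) (1,1) (2,2) (5,0) (0,3) (6,5) (4,4)
row 5: (1,2) (5,5) (6,3) (0,6) (4,1) (3,4) (2,0)
row 6: (2,1) (6,0) (0,5) (3,3) (1,4) (4,6) (5,2)
Orthogonality requires all 49 pairs distinct.
But the pair (6,0) repeats: cell (1,4) has L1 = 6, L2 = 0, and cell (2,0) has L1 = 6, L2 = 0.
A repeated pair means some other pair never occurs (only 35 distinct pairs out of 49), so the squares are not orthogonal.
Conclusion: NO.

NO


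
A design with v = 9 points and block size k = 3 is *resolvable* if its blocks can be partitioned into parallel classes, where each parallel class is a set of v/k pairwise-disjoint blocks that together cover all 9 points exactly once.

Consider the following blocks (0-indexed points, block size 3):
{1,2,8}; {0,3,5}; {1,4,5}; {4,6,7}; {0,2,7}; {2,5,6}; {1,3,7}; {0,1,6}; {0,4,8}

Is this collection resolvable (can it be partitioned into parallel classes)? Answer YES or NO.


v = 9, block size k = 3, number of blocks = 9.
For resolvability, blocks must partition into parallel classes of size v/k = 3.
Total blocks must therefore be a multiple of 3: 9 = 3·3 + 0 ⇒ divisible ✓.
Consider block {1,4,5}. The only other block(s) in the collection disjoint from it are {0,2,7} — just 1 block(s). Any parallel class containing {1,4,5} would need 2 other blocks each disjoint from it, so no parallel class of size 3 can contain {1,4,5}.
Since every block must belong to some parallel class in a resolution, the collection cannot be partitioned into parallel classes.
Resolvable? NO.

NO


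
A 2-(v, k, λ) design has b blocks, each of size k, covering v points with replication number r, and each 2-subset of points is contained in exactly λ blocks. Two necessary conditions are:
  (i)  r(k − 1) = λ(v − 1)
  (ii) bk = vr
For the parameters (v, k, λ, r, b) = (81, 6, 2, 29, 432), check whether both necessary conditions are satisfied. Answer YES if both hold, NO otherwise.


Condition (i): r(k − 1) = 29·5 = 145; λ(v − 1) = 2·80 = 160. Match? NO.
Condition (ii): bk = 432·6 = 2592; vr = 81·29 = 2349. Match? NO.
Both conditions hold? NO.

NO


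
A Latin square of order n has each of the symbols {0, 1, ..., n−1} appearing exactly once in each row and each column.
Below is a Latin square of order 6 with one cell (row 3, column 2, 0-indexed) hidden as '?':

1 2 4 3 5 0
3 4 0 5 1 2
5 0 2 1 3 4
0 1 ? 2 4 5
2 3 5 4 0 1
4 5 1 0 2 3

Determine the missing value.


Row 3 contains symbols [0, 1, 2, 4, 5] — missing [3].
Column 2 contains symbols [0, 1, 2, 4, 5] — missing [3].
The missing symbol must appear in both missing sets; intersection = [3].
Therefore the hidden value is 3.

Missing value = 3.


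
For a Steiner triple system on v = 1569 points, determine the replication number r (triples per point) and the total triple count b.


An STS(v) is a 2-(v, 3, 1) BIBD: block size k = 3, λ = 1.
Replication: r(k − 1) = λ(v − 1) ⇒ r·2 = 1569 − 1 = 1568 ⇒ r = 784.
Block count: b = v(v − 1)/6 = 1569·1568/6 = 2460192/6 = 410032.

r = 784, b = 410032.


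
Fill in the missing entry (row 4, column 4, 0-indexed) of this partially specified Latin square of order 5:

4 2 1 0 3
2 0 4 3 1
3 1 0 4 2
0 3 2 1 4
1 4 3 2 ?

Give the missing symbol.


Row 4 contains symbols [1, 2, 3, 4] — missing [0].
Column 4 contains symbols [1, 2, 3, 4] — missing [0].
The missing symbol must appear in both missing sets; intersection = [0].
Therefore the hidden value is 0.

Missing value = 0.


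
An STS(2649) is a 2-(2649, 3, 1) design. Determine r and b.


An STS(v) is a 2-(v, 3, 1) BIBD: block size k = 3, λ = 1.
Replication: r(k − 1) = λ(v − 1) ⇒ r·2 = 2649 − 1 = 2648 ⇒ r = 1324.
Block count: bk = vr ⇒ b·3 = 2649·1324 = 3507276 ⇒ b = 1169092.

r = 1324, b = 1169092.


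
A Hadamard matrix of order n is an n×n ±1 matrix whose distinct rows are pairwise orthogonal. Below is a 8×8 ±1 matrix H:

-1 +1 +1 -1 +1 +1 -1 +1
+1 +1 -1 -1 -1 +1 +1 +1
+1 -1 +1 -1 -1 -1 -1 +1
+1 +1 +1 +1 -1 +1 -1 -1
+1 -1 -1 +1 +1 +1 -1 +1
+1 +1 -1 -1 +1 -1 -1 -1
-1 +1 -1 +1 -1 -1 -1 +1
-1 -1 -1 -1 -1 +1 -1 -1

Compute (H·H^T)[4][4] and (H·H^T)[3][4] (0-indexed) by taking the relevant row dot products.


Row 3 of H: [1, 1, 1, 1, -1, 1, -1, -1].
Row 4 of H: [1, -1, -1, 1, 1, 1, -1, 1].
(H·H^T)[4][4] = Σ_j H[4][j]·H[4][j] = (1)² + (-1)² + (-1)² + (1)² + (1)² + (1)² + (-1)² + (1)² = 1 + 1 + 1 + 1 + 1 + 1 + 1 + 1 = 8.
(H·H^T)[3][4] = Σ_j H[3][j]·H[4][j] = (1)·(1) + (1)·(-1) + (1)·(-1) + (1)·(1) + (-1)·(1) + (1)·(1) + (-1)·(-1) + (-1)·(1) = 1 + -1 + -1 + 1 + -1 + 1 + 1 + -1 = 0.
So rows 3 and 4 are orthogonal; the diagonal entry equals n = 8.

(4,4) entry = 8; (3,4) entry = 0.


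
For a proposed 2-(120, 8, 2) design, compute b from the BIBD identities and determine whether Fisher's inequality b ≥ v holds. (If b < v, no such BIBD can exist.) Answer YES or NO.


r = λ(v − 1)/(k − 1) = 2·119/7 = 34.
b = vr/k = 120·34/8 = 510.
Fisher's inequality: b ≥ v ⇔ 510 ≥ 120? YES.

YES


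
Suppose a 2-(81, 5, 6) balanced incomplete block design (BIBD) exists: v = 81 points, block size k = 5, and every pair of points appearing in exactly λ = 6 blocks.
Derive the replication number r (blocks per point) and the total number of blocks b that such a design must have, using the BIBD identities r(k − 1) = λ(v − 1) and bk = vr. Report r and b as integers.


Any 2-(v, k, λ) BIBD satisfies two necessary conditions:
  (i)  Each point sits in r blocks, and counting incidences through any fixed point gives r(k − 1) = λ(v − 1), so r = λ(v − 1)/(k − 1).
  (ii) Total incidences bk = vr, so b = vr/k.
Step 1: r = λ(v − 1)/(k − 1) = 6·(81 − 1)/(5 − 1) = 6·80/4 = 480/4 = 120.
Step 2: b = vr/k = 81·120/5 = 9720/5 = 1944.
Check integrality: r = 120 ∈ Z ✓, b = 1944 ∈ Z ✓.
(These identities are necessary conditions: they determine r and b for any design with these parameters, but do not by themselves prove that one exists.)

r = 120, b = 1944.


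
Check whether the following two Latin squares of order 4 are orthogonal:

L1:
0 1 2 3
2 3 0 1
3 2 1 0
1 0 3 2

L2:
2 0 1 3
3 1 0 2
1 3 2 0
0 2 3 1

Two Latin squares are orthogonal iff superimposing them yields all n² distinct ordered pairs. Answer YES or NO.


Form the n² = 16 superimposed pairs (L1[i][j], L2[i][j]), row by row (rows and columns indexed from 0):
row 0: (0,2) (1,0) (2,1) (3,3)
row 1: (2,3) (3,1) (0,0) (1,2)
row 2: (3,1) (2,3) (1,2) (0,0)
row 3: (1,0) (0,2) (3,3) (2,1)
Orthogonality requires all 16 pairs distinct.
But the pair (3,1) repeats: cell (1,1) has L1 = 3, L2 = 1, and cell (2,0) has L1 = 3, L2 = 1.
A repeated pair means some other pair never occurs (only 8 distinct pairs out of 16), so the squares are not orthogonal.
Conclusion: NO.

NO


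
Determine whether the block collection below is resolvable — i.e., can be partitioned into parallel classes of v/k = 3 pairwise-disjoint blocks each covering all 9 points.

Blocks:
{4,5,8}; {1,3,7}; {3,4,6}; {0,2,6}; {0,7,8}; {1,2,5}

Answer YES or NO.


v = 9, block size k = 3, number of blocks = 6.
For resolvability, blocks must partition into parallel classes of size v/k = 3.
Total blocks must therefore be a multiple of 3: 6 = 3·2 + 0 ⇒ divisible ✓.
Greedy packing gives 2 candidate class(es). Each should be a full parallel class (size 3, covers all 9 points).
  Class 1 (3 blocks): {4,5,8}; {1,3,7}; {0,2,6}. Points covered: [0, 1, 2, 3, 4, 5, 6, 7, 8].
  Class 2 (3 blocks): {3,4,6}; {0,7,8}; {1,2,5}. Points covered: [0, 1, 2, 3, 4, 5, 6, 7, 8].
All classes full (size 3)? YES. All classes cover every point? YES.
Resolvable? YES.

YES


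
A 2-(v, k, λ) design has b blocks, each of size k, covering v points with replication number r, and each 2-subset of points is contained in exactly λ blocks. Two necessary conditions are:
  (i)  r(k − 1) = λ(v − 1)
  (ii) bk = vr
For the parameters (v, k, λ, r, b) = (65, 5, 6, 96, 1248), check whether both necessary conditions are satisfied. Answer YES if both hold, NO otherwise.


Condition (i): r(k − 1) = 96·4 = 384; λ(v − 1) = 6·64 = 384. Match? YES.
Condition (ii): bk = 1248·5 = 6240; vr = 65·96 = 6240. Match? YES.
Both conditions hold? YES.

YES


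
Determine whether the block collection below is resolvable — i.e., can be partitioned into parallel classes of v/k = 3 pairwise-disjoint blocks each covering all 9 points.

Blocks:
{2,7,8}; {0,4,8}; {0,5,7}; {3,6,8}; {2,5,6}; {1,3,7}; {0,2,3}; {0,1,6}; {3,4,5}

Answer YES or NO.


v = 9, block size k = 3, number of blocks = 9.
For resolvability, blocks must partition into parallel classes of size v/k = 3.
Total blocks must therefore be a multiple of 3: 9 = 3·3 + 0 ⇒ divisible ✓.
Consider block {0,5,7}. The only other block(s) in the collection disjoint from it are {3,6,8} — just 1 block(s). Any parallel class containing {0,5,7} would need 2 other blocks each disjoint from it, so no parallel class of size 3 can contain {0,5,7}.
Since every block must belong to some parallel class in a resolution, the collection cannot be partitioned into parallel classes.
Resolvable? NO.

NO


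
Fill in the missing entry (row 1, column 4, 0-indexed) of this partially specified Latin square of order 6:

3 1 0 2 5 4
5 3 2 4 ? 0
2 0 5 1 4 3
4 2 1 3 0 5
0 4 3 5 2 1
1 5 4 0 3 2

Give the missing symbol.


Row 1 contains symbols [0, 2, 3, 4, 5] — missing [1].
Column 4 contains symbols [0, 2, 3, 4, 5] — missing [1].
The missing symbol must appear in both missing sets; intersection = [1].
Therefore the hidden value is 1.

Missing value = 1.


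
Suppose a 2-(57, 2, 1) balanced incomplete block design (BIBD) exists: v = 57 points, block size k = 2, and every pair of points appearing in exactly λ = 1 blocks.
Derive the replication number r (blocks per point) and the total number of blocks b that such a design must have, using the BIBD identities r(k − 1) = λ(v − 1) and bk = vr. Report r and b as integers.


Any 2-(v, k, λ) BIBD satisfies two necessary conditions:
  (i)  Each point sits in r blocks, and counting incidences through any fixed point gives r(k − 1) = λ(v − 1), so r = λ(v − 1)/(k − 1).
  (ii) Total incidences bk = vr, so b = vr/k.
Step 1: r = λ(v − 1)/(k − 1) = 1·(57 − 1)/(2 − 1) = 1·56/1 = 56/1 = 56.
Step 2: b = vr/k = 57·56/2 = 3192/2 = 1596.
Check integrality: r = 56 ∈ Z ✓, b = 1596 ∈ Z ✓.
(These identities are necessary conditions: they determine r and b for any design with these parameters, but do not by themselves prove that one exists.)

r = 56, b = 1596.


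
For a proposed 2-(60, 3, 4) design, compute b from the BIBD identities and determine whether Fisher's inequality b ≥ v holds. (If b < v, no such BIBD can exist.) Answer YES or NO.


r = λ(v − 1)/(k − 1) = 4·59/2 = 118.
b = vr/k = 60·118/3 = 2360.
Fisher's inequality: b ≥ v ⇔ 2360 ≥ 60? YES.

YES


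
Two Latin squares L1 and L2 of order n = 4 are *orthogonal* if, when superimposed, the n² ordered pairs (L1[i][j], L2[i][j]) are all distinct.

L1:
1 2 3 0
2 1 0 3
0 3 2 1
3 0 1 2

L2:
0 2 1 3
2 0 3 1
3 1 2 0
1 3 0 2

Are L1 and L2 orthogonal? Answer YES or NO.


Form the n² = 16 superimposed pairs (L1[i][j], L2[i][j]), row by row (rows and columns indexed from 0):
row 0: (1,0) (2,2) (3,1) (0,3)
row 1: (2,2) (1,0) (0,3) (3,1)
row 2: (0,3) (3,1) (2,2) (1,0)
row 3: (3,1) (0,3) (1,0) (2,2)
Orthogonality requires all 16 pairs distinct.
But the pair (2,2) repeats: cell (0,1) has L1 = 2, L2 = 2, and cell (1,0) has L1 = 2, L2 = 2.
A repeated pair means some other pair never occurs (only 4 distinct pairs out of 16), so the squares are not orthogonal.
Conclusion: NO.

NO


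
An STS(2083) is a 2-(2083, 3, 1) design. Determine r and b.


An STS(v) is a 2-(v, 3, 1) BIBD: block size k = 3, λ = 1.
Replication: r(k − 1) = λ(v − 1) ⇒ r·2 = 2083 − 1 = 2082 ⇒ r = 1041.
Block count: bk = vr ⇒ b·3 = 2083·1041 = 2168403 ⇒ b = 722801.

r = 1041, b = 722801.


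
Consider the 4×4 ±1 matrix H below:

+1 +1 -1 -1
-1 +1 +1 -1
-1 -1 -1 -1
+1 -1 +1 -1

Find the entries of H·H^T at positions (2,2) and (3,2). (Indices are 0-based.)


Row 2 of H: [-1, -1, -1, -1].
Row 3 of H: [1, -1, 1, -1].
(H·H^T)[2][2] = Σ_j H[2][j]·H[2][j] = (-1)² + (-1)² + (-1)² + (-1)² = 1 + 1 + 1 + 1 = 4.
(H·H^T)[3][2] = Σ_j H[3][j]·H[2][j] = (1)·(-1) + (-1)·(-1) + (1)·(-1) + (-1)·(-1) = -1 + 1 + -1 + 1 = 0.
So rows 3 and 2 are orthogonal; the diagonal entry equals n = 4.

(2,2) entry = 4; (3,2) entry = 0.


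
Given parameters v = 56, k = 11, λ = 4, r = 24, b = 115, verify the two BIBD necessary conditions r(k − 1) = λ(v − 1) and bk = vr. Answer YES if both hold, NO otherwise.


Condition (i): r(k − 1) = 24·10 = 240; λ(v − 1) = 4·55 = 220. Match? NO.
Condition (ii): bk = 115·11 = 1265; vr = 56·24 = 1344. Match? NO.
Both conditions hold? NO.

NO


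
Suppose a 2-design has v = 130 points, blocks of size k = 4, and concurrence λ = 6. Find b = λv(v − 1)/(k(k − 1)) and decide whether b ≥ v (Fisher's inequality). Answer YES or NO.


r = λ(v − 1)/(k − 1) = 6·129/3 = 258.
b = vr/k = 130·258/4 = 8385.
Fisher's inequality: b ≥ v ⇔ 8385 ≥ 130? YES.

YES


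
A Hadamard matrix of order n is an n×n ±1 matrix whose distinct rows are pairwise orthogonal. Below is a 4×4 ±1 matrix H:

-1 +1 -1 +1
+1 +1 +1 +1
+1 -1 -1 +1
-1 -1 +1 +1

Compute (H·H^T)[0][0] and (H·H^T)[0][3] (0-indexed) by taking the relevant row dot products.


Row 0 of H: [-1, 1, -1, 1].
Row 3 of H: [-1, -1, 1, 1].
(H·H^T)[0][0] = Σ_j H[0][j]·H[0][j] = (-1)² + (1)² + (-1)² + (1)² = 1 + 1 + 1 + 1 = 4.
(H·H^T)[0][3] = Σ_j H[0][j]·H[3][j] = (-1)·(-1) + (1)·(-1) + (-1)·(1) + (1)·(1) = 1 + -1 + -1 + 1 = 0.
So rows 0 and 3 are orthogonal; the diagonal entry equals n = 4.

(0,0) entry = 4; (0,3) entry = 0.


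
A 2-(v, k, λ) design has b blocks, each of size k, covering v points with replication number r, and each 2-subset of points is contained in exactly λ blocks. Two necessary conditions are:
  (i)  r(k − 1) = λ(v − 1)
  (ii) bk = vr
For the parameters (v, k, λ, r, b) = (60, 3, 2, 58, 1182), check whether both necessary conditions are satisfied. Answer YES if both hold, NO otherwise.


Condition (i): r(k − 1) = 58·2 = 116; λ(v − 1) = 2·59 = 118. Match? NO.
Condition (ii): bk = 1182·3 = 3546; vr = 60·58 = 3480. Match? NO.
Both conditions hold? NO.

NO


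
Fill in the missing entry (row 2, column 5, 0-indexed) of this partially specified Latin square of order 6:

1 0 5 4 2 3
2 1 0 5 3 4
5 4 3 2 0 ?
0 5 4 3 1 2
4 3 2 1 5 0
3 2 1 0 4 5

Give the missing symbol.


Row 2 contains symbols [0, 2, 3, 4, 5] — missing [1].
Column 5 contains symbols [0, 2, 3, 4, 5] — missing [1].
The missing symbol must appear in both missing sets; intersection = [1].
Therefore the hidden value is 1.

Missing value = 1.
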